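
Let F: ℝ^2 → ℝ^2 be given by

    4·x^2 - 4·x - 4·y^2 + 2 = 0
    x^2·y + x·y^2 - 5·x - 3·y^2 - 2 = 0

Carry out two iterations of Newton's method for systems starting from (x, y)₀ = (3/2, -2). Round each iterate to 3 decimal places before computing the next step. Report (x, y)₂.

(-1.038, -1.122)

At (3/2, -2): F = (-11.000, -20.000).
Jacobian J = [[8·x - 4, -8·y], [2·x·y + y^2 - 5, x^2 + 2·x·y - 6·y]].
At the point, J = [[8.000, 16.000], [-7.000, 8.250]] (det J = 178.000).
Solving J·Δ = −F gives Δ = (-1.288, 1.331).
Then the next iterate is (x, y)₁ = (0.212, -0.669).
Round to (0.212, -0.669) and repeat: F = (-0.45847, -4.33787), J = [[-2.304, 5.352], [-4.83609, 3.77529]].
Δ = (-1.250, -0.453), so (x, y)₂ = (-1.038, -1.122).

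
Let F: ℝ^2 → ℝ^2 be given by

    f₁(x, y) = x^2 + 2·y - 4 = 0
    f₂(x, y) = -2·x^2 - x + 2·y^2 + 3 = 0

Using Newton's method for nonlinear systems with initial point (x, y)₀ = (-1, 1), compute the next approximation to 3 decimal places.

(-1.857, 0.643)

At (-1, 1): F = (-1.000, 4.000).
Jacobian J = [[2·x, 2], [-4·x - 1, 4·y]].
At the point, J = [[-2.000, 2.000], [3.000, 4.000]] (det J = -14.000).
Solving J·Δ = −F gives Δ = (-0.857, -0.357).
Then the next iterate is (x, y)₁ = (-1.857, 0.643).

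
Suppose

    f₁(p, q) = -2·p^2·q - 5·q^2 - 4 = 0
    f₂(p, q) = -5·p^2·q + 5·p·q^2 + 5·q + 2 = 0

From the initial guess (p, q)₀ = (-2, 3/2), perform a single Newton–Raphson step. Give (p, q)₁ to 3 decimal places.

(-2.580, 0.012)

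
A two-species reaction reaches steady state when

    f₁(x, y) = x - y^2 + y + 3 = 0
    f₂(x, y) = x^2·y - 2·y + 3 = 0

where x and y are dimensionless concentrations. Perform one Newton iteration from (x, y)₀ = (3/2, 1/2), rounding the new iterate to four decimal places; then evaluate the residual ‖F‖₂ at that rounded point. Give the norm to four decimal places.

At (3/2, 1/2): F = (4.7500, 3.1250).
Jacobian J = [[1, -2·y + 1], [2·x·y, x^2 - 2]].
At the point, J = [[1.0000, 0.0000], [1.5000, 0.2500]] (det J = 0.2500).
Solving J·Δ = −F gives Δ = (-4.7500, 16.0000).
Then the next iterate is (x, y)₁ = (-3.2500, 16.5000).
Re-evaluating at (-3.2500, 16.5000): F = (-256.0000, 144.281250), so ‖F‖₂ = 293.8589.

293.8589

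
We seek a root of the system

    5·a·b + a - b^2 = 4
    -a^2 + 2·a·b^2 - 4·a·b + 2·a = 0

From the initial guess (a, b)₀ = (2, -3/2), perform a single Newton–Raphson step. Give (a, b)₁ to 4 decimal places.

At (2, -3/2): F = (-19.2500, 21.0000).
Jacobian J = [[5·b + 1, 5·a - 2·b], [-2·a + 2·b^2 - 4·b + 2, 4·a·b - 4·a]].
At the point, J = [[-6.5000, 13.0000], [8.5000, -20.0000]] (det J = 19.5000).
Solving J·Δ = −F gives Δ = (-5.7436, -1.3910).
Then the next iterate is (a, b)₁ = (-3.7436, -2.8910).

(-3.7436, -2.8910)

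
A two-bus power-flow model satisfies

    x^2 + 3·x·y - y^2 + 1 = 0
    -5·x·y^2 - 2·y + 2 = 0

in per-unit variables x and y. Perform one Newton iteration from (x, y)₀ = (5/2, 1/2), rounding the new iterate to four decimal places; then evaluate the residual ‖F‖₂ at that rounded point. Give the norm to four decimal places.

2.7425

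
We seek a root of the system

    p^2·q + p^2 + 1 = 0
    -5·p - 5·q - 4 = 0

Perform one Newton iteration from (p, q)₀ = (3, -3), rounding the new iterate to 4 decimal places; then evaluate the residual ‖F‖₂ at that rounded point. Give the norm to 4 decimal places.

4.6243

At (3, -3): F = (-17.0000, -4.0000).
Jacobian J = [[2·p·q + 2·p, p^2], [-5, -5]].
At the point, J = [[-12.0000, 9.0000], [-5.0000, -5.0000]] (det J = 105.0000).
Solving J·Δ = −F gives Δ = (-1.1524, 0.3524).
Then the next iterate is (p, q)₁ = (1.8476, -2.6476).
Re-evaluating at (1.8476, -2.6476): F = (-4.624290, 0.0000), so ‖F‖₂ = 4.6243.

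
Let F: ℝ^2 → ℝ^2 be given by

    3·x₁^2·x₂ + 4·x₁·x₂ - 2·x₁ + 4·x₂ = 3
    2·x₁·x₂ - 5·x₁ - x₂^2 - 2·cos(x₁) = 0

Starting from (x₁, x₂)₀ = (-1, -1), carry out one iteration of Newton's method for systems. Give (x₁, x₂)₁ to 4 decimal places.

At (-1, -1): F = (-4.0000, 4.919395).
Jacobian J = [[6·x₁·x₂ + 4·x₂ - 2, 3·x₁^2 + 4·x₁ + 4], [2·x₂ + 2·sin(x₁) - 5, 2·x₁ - 2·x₂]].
At the point, J = [[0.0000, 3.0000], [-8.682942, 0.0000]] (det J = 26.048826).
Solving J·Δ = −F gives Δ = (0.5666, 1.3333).
Then the next iterate is (x₁, x₂)₁ = (-0.4334, 0.3333).

(-0.4334, 0.3333)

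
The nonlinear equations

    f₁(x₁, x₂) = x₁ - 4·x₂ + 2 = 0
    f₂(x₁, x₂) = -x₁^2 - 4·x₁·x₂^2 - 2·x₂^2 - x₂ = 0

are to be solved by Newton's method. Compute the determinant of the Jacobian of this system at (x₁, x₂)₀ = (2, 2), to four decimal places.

J = [[1, -4], [-2·x₁ - 4·x₂^2, -8·x₁·x₂ - 4·x₂ - 1]].
At the point, J = [[1.0000, -4.0000], [-20.0000, -41.0000]].
det J = -121.0000.

-121.0000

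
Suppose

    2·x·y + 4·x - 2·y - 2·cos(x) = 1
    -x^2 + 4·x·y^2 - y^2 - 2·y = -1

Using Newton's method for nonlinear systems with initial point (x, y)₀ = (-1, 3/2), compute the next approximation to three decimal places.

(2.198, 2.731)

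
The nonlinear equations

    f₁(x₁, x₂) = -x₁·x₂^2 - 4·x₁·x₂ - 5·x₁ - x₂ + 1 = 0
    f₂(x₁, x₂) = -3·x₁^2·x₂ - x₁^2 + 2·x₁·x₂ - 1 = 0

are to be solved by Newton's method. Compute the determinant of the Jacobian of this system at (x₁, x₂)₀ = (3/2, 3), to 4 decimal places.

J = [[-x₂^2 - 4·x₂ - 5, -2·x₁·x₂ - 4·x₁ - 1], [-6·x₁·x₂ - 2·x₁ + 2·x₂, -3·x₁^2 + 2·x₁]].
At the point, J = [[-26.0000, -16.0000], [-24.0000, -3.7500]].
det J = -286.5000.

-286.5000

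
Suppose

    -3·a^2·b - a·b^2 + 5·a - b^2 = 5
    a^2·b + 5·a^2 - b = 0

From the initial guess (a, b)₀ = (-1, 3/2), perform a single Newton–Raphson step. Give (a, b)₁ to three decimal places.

(-0.615, -1.827)

At (-1, 3/2): F = (-14.500, 5.000).
Jacobian J = [[-6·a·b - b^2 + 5, -3·a^2 - 2·a·b - 2·b], [2·a·b + 10·a, a^2 - 1]].
At the point, J = [[11.750, -3.000], [-13.000, 0.000]] (det J = -39.000).
Solving J·Δ = −F gives Δ = (0.385, -3.327).
Then the next iterate is (a, b)₁ = (-0.615, -1.827).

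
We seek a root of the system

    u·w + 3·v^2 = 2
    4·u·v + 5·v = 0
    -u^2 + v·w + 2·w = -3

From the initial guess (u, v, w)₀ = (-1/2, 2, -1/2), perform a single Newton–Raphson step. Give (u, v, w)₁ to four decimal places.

(-0.9201, 1.1203, -0.6924)

At (-1/2, 2, -1/2): F = (10.2500, 6.0000, 0.7500).
Jacobian J = [[w, 6·v, u], [4·v, 4·u + 5, 0], [-2·u, w, v + 2]].
At the point, J = [[-0.5000, 12.0000, -0.5000], [8.0000, 3.0000, 0.0000], [1.0000, -0.5000, 4.0000]] (det J = -386.5000).
Solving J·Δ = −F gives Δ = (-0.4201, -0.8797, -0.1924).
Then the next iterate is (u, v, w)₁ = (-0.9201, 1.1203, -0.6924).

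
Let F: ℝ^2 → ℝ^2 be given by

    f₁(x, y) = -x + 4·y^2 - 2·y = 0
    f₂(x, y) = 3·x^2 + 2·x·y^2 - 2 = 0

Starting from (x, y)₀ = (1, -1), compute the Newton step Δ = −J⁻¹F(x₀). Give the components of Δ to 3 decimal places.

(-0.119, 0.512)

At (1, -1): F = (5.000, 3.000).
Jacobian J = [[-1, 8·y - 2], [6·x + 2·y^2, 4·x·y]].
At the point, J = [[-1.000, -10.000], [8.000, -4.000]] (det J = 84.000).
Solving J·Δ = −F gives Δ = (-0.119, 0.512).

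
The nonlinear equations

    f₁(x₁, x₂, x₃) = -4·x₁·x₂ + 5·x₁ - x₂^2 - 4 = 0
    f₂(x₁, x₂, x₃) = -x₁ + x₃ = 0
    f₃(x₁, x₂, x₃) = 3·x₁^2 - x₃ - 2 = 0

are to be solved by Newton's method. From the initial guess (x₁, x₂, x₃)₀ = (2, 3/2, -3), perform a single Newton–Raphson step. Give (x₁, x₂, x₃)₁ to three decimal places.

At (2, 3/2, -3): F = (-8.250, -5.000, 13.000).
Jacobian J = [[-4·x₂ + 5, -4·x₁ - 2·x₂, 0], [-1, 0, 1], [6·x₁, 0, -1]].
At the point, J = [[-1.000, -11.000, 0.000], [-1.000, 0.000, 1.000], [12.000, 0.000, -1.000]] (det J = -121.000).
Solving J·Δ = −F gives Δ = (-0.727, -0.684, 4.273).
Then the next iterate is (x₁, x₂, x₃)₁ = (1.273, 0.816, 1.273).

(1.273, 0.816, 1.273)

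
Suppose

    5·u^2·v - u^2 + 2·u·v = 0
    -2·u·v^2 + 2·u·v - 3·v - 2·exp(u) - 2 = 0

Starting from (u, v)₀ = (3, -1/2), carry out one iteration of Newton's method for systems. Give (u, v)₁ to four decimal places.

At (3, -1/2): F = (-34.5000, -45.171074).
Jacobian J = [[10·u·v - 2·u + 2·v, 5·u^2 + 2·u], [-2·v^2 + 2·v - 2·exp(u), -4·u·v + 2·u - 3]].
At the point, J = [[-22.0000, 51.0000], [-41.671074, 9.0000]] (det J = 1927.224766).
Solving J·Δ = −F gives Δ = (-1.0342, 0.2303).
Then the next iterate is (u, v)₁ = (1.9658, -0.2697).

(1.9658, -0.2697)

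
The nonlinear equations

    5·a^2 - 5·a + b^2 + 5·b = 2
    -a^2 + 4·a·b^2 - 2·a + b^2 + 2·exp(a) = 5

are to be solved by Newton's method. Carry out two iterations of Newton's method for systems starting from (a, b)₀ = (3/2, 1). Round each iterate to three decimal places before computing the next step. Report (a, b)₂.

(1.490, 0.378)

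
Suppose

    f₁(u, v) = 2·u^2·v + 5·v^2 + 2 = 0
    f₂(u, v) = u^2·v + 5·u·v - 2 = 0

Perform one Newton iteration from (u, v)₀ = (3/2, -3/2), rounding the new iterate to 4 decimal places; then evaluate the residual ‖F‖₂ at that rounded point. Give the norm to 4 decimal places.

At (3/2, -3/2): F = (6.5000, -16.6250).
Jacobian J = [[4·u·v, 2·u^2 + 10·v], [2·u·v + 5·v, u^2 + 5·u]].
At the point, J = [[-9.0000, -10.5000], [-12.0000, 9.7500]] (det J = -213.7500).
Solving J·Δ = −F gives Δ = (-0.5202, 1.0649).
Then the next iterate is (u, v)₁ = (0.9798, -0.4351).
Re-evaluating at (0.9798, -0.4351): F = (2.111161, -4.549254), so ‖F‖₂ = 5.0152.

5.0152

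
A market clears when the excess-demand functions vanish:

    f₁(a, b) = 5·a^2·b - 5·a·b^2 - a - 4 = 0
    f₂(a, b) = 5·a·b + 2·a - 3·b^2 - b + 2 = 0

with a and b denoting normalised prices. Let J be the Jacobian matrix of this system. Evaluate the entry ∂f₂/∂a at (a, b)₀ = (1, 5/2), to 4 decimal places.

14.5000

∂f₂/∂a = 5·b + 2.
At (1, 5/2) this is 14.5000.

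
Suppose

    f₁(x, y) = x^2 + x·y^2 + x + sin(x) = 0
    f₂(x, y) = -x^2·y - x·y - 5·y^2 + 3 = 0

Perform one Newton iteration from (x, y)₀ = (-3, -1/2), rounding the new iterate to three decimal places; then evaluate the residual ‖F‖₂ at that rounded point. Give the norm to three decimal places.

1.028

At (-3, -1/2): F = (5.10888, 4.750).
Jacobian J = [[2·x + y^2 + cos(x) + 1, 2·x·y], [-2·x·y - y, -x^2 - x - 10·y]].
At the point, J = [[-5.73999, 3.000], [-2.500, -1.000]] (det J = 13.23999).
Solving J·Δ = −F gives Δ = (1.462, 1.095).
Then the next iterate is (x, y)₁ = (-1.538, 0.595).
Re-evaluating at (-1.538, 0.595): F = (-0.71651, 0.73755), so ‖F‖₂ = 1.028.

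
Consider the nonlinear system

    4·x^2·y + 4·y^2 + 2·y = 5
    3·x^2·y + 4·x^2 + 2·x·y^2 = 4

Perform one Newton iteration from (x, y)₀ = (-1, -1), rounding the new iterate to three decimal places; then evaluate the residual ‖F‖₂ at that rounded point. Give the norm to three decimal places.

6.588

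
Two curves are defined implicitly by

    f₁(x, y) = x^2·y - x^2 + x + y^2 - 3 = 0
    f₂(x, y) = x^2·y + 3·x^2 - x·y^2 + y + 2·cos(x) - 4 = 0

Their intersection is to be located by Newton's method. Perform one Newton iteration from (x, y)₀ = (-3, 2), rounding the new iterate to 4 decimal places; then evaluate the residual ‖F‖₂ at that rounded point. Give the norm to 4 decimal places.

14.1583

At (-3, 2): F = (7.0000, 53.020015).
Jacobian J = [[2·x·y - 2·x + 1, x^2 + 2·y], [2·x·y + 6·x - y^2 - 2·sin(x), x^2 - 2·x·y + 1]].
At the point, J = [[-5.0000, 13.0000], [-33.717760, 22.0000]] (det J = 328.330880).
Solving J·Δ = −F gives Δ = (1.6302, 0.0886).
Then the next iterate is (x, y)₁ = (-1.3698, 2.0886).
Re-evaluating at (-1.3698, 2.0886): F = (2.035047, 14.011306), so ‖F‖₂ = 14.1583.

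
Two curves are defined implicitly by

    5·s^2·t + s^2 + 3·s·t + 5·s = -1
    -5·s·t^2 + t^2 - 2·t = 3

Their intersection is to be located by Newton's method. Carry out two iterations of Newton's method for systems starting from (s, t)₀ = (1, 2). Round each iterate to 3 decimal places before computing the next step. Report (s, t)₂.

At (1, 2): F = (23.000, -23.000).
Jacobian J = [[10·s·t + 2·s + 3·t + 5, 5·s^2 + 3·s], [-5·t^2, -10·s·t + 2·t - 2]].
At the point, J = [[33.000, 8.000], [-20.000, -18.000]] (det J = -434.000).
Solving J·Δ = −F gives Δ = (-0.530, -0.689).
Then the next iterate is (s, t)₁ = (0.470, 1.311).
Round to (0.470, 1.311) and repeat: F = (6.86741, -7.94227), J = [[16.03470, 2.51450], [-8.59361, -5.53970]].
Δ = (-0.269, -1.017), so (s, t)₂ = (0.201, 0.294).

(0.201, 0.294)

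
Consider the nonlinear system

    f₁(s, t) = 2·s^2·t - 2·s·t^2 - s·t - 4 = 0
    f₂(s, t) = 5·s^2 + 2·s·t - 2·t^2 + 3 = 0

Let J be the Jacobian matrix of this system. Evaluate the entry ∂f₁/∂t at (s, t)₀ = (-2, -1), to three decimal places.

2.000

∂f₁/∂t = 2·s^2 - 4·s·t - s.
At (-2, -1) this is 2.000.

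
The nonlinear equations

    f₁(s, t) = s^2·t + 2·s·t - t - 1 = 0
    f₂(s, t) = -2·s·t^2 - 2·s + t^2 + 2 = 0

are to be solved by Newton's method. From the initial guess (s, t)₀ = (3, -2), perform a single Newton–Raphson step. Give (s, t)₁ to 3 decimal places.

(1.644, -1.478)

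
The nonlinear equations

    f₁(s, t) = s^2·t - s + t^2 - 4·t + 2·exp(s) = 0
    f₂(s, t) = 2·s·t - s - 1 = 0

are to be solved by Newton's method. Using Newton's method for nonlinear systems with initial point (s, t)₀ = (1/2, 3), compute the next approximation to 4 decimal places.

At (1/2, 3): F = (0.547443, 1.5000).
Jacobian J = [[2·s·t + 2·exp(s) - 1, s^2 + 2·t - 4], [2·t - 1, 2·s]].
At the point, J = [[5.297443, 2.2500], [5.0000, 1.0000]] (det J = -5.952557).
Solving J·Δ = −F gives Δ = (-0.4750, 0.8751).
Then the next iterate is (s, t)₁ = (0.0250, 3.8751).

(0.0250, 3.8751)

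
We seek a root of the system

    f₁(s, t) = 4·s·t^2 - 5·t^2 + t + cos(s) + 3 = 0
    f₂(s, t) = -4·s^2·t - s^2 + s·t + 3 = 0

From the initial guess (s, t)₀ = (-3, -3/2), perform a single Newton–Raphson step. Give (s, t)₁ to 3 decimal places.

(-2.018, -0.947)

At (-3, -3/2): F = (-37.73999, 52.500).
Jacobian J = [[4·t^2 - sin(s), 8·s·t - 10·t + 1], [-8·s·t - 2·s + t, -4·s^2 + s]].
At the point, J = [[9.14112, 52.000], [-31.500, -39.000]] (det J = 1281.49632).
Solving J·Δ = −F gives Δ = (0.982, 0.553).
Then the next iterate is (s, t)₁ = (-2.018, -0.947).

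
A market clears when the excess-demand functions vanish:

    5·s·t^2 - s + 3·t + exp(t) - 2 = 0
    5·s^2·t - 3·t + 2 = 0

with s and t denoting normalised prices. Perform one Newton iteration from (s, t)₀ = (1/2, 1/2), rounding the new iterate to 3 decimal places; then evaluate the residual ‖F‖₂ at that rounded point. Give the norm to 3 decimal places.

At (1/2, 1/2): F = (1.27372, 1.125).
Jacobian J = [[5·t^2 - 1, 10·s·t + exp(t) + 3], [10·s·t, 5·s^2 - 3]].
At the point, J = [[0.250, 7.14872], [2.500, -1.750]] (det J = -18.30930).
Solving J·Δ = −F gives Δ = (-0.561, -0.159).
Then the next iterate is (s, t)₁ = (-0.061, 0.341).
Re-evaluating at (-0.061, 0.341): F = (0.45489, 0.98334), so ‖F‖₂ = 1.083.

1.083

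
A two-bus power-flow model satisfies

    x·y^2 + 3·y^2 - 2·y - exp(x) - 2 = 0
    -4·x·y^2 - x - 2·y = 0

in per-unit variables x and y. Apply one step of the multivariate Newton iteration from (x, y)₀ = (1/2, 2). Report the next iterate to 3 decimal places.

At (1/2, 2): F = (6.35128, -12.500).
Jacobian J = [[y^2 - exp(x), 2·x·y + 6·y - 2], [-4·y^2 - 1, -8·x·y - 2]].
At the point, J = [[2.35128, 12.000], [-17.000, -10.000]] (det J = 180.48721).
Solving J·Δ = −F gives Δ = (-0.479, -0.435).
Then the next iterate is (x, y)₁ = (0.021, 1.565).

(0.021, 1.565)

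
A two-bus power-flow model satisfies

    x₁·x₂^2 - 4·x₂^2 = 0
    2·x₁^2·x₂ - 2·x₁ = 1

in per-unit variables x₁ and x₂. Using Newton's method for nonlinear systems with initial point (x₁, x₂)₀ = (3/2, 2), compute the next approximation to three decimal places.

At (3/2, 2): F = (-10.000, 5.000).
Jacobian J = [[x₂^2, 2·x₁·x₂ - 8·x₂], [4·x₁·x₂ - 2, 2·x₁^2]].
At the point, J = [[4.000, -10.000], [10.000, 4.500]] (det J = 118.000).
Solving J·Δ = −F gives Δ = (-0.042, -1.017).
Then the next iterate is (x₁, x₂)₁ = (1.458, 0.983).

(1.458, 0.983)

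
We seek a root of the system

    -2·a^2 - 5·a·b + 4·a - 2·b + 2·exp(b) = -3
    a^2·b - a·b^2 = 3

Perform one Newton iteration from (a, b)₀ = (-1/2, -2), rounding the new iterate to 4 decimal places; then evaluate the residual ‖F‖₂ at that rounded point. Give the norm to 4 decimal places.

0.4073

At (-1/2, -2): F = (-0.229329, -1.5000).
Jacobian J = [[-4·a - 5·b + 4, -5·a + 2·exp(b) - 2], [2·a·b - b^2, a^2 - 2·a·b]].
At the point, J = [[16.0000, 0.770671], [-2.0000, -1.7500]] (det J = -26.458659).
Solving J·Δ = −F gives Δ = (0.0589, -0.9244).
Then the next iterate is (a, b)₁ = (-0.4411, -2.9244).
Re-evaluating at (-0.4411, -2.9244): F = (0.352891, 0.203340), so ‖F‖₂ = 0.4073.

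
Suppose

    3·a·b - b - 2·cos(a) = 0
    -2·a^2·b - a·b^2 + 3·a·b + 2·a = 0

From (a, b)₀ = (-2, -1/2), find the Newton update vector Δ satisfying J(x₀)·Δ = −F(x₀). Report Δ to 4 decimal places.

(1.6693, -0.1725)

At (-2, -1/2): F = (4.332294, 3.5000).
Jacobian J = [[3·b + 2·sin(a), 3·a - 1], [-4·a·b - b^2 + 3·b + 2, -2·a^2 - 2·a·b + 3·a]].
At the point, J = [[-3.318595, -7.0000], [-3.7500, -16.0000]] (det J = 26.847518).
Solving J·Δ = −F gives Δ = (1.6693, -0.1725).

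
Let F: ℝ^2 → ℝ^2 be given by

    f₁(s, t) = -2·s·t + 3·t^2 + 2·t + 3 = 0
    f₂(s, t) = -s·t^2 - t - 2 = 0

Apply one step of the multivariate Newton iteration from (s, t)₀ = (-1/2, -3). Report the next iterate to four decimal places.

(-0.5094, -1.6038)

At (-1/2, -3): F = (21.0000, 5.5000).
Jacobian J = [[-2·t, -2·s + 6·t + 2], [-t^2, -2·s·t - 1]].
At the point, J = [[6.0000, -15.0000], [-9.0000, -4.0000]] (det J = -159.0000).
Solving J·Δ = −F gives Δ = (-0.0094, 1.3962).
Then the next iterate is (s, t)₁ = (-0.5094, -1.6038).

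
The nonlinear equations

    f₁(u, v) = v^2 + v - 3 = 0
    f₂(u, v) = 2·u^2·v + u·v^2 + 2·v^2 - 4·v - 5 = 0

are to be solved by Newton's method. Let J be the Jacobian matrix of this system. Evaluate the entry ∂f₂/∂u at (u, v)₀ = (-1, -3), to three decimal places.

21.000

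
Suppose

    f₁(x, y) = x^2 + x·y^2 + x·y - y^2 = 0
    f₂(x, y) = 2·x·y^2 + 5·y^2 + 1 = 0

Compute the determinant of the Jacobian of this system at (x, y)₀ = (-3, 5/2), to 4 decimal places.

J = [[2·x + y^2 + y, 2·x·y + x - 2·y], [2·y^2, 4·x·y + 10·y]].
At the point, J = [[2.7500, -23.0000], [12.5000, -5.0000]].
det J = 273.7500.

273.7500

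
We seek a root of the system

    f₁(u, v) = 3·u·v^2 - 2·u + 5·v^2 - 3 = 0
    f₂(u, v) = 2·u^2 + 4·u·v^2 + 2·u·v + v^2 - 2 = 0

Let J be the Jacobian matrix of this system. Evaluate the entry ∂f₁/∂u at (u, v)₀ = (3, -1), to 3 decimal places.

1.000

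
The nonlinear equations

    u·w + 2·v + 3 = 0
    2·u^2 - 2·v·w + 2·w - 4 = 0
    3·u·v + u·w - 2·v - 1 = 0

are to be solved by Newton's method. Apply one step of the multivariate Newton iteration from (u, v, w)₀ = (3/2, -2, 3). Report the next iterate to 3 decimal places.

At (3/2, -2, 3): F = (3.500, 18.500, -1.500).
Jacobian J = [[w, 2, u], [4·u, -2·w, -2·v + 2], [3·v + w, 3·u - 2, u]].
At the point, J = [[3.000, 2.000, 1.500], [6.000, -6.000, 6.000], [-3.000, 2.500, 1.500]] (det J = -130.500).
Solving J·Δ = −F gives Δ = (-0.779, 0.655, -1.649).
Then the next iterate is (u, v, w)₁ = (0.721, -1.345, 1.351).

(0.721, -1.345, 1.351)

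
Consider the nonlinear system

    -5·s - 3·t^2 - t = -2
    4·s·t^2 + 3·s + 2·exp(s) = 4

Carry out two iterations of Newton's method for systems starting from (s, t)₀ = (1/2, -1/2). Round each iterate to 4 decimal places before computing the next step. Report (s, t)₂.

At (1/2, -1/2): F = (-0.7500, 1.297443).
Jacobian J = [[-5, -6·t - 1], [4·t^2 + 2·exp(s) + 3, 8·s·t]].
At the point, J = [[-5.0000, 2.0000], [7.297443, -2.0000]] (det J = -4.594885).
Solving J·Δ = −F gives Δ = (-0.2383, -0.2207).
Then the next iterate is (s, t)₁ = (0.2617, -0.7207).
Round to (0.2617, -0.7207) and repeat: F = (-0.146025, -0.072910), J = [[-5.0000, 3.3242], [7.675907, -1.508858]].
Δ = (0.0257, 0.0827), so (s, t)₂ = (0.2874, -0.6380).

(0.2874, -0.6380)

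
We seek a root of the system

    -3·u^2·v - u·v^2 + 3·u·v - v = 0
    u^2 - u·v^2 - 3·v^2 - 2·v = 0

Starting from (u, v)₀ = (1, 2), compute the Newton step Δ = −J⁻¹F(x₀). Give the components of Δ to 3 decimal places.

(-0.076, -1.047)

At (1, 2): F = (-6.000, -19.000).
Jacobian J = [[-6·u·v - v^2 + 3·v, -3·u^2 - 2·u·v + 3·u - 1], [2·u - v^2, -2·u·v - 6·v - 2]].
At the point, J = [[-10.000, -5.000], [-2.000, -18.000]] (det J = 170.000).
Solving J·Δ = −F gives Δ = (-0.076, -1.047).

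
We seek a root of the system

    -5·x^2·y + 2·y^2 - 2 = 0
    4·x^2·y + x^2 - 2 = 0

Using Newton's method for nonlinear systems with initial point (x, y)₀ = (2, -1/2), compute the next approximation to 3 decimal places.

At (2, -1/2): F = (8.500, -6.000).
Jacobian J = [[-10·x·y, -5·x^2 + 4·y], [8·x·y + 2·x, 4·x^2]].
At the point, J = [[10.000, -22.000], [-4.000, 16.000]] (det J = 72.000).
Solving J·Δ = −F gives Δ = (-0.056, 0.361).
Then the next iterate is (x, y)₁ = (1.944, -0.139).

(1.944, -0.139)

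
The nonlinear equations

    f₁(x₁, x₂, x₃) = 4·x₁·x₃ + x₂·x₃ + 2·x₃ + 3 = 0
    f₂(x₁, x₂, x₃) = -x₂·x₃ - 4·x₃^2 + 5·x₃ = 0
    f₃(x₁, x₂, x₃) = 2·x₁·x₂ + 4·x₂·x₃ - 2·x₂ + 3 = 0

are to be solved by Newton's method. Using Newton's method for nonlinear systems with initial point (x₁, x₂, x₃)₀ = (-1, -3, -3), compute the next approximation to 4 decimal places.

At (-1, -3, -3): F = (18.0000, -60.0000, 51.0000).
Jacobian J = [[4·x₃, x₃, 4·x₁ + x₂ + 2], [0, -x₃, -x₂ - 8·x₃ + 5], [2·x₂, 2·x₁ + 4·x₃ - 2, 4·x₂]].
At the point, J = [[-12.0000, -3.0000, -5.0000], [0.0000, 3.0000, 32.0000], [-6.0000, -16.0000, -12.0000]] (det J = -5226.0000).
Solving J·Δ = −F gives Δ = (0.3439, 1.7773, 1.7084).
Then the next iterate is (x₁, x₂, x₃)₁ = (-0.6561, -1.2227, -1.2916).

(-0.6561, -1.2227, -1.2916)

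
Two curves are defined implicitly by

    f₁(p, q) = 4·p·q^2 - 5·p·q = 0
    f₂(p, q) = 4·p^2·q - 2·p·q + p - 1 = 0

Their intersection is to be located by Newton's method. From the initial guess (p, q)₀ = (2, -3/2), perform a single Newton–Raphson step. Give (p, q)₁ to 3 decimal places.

(1.622, -0.713)

At (2, -3/2): F = (33.000, -17.000).
Jacobian J = [[4·q^2 - 5·q, 8·p·q - 5·p], [8·p·q - 2·q + 1, 4·p^2 - 2·p]].
At the point, J = [[16.500, -34.000], [-20.000, 12.000]] (det J = -482.000).
Solving J·Δ = −F gives Δ = (-0.378, 0.787).
Then the next iterate is (p, q)₁ = (1.622, -0.713).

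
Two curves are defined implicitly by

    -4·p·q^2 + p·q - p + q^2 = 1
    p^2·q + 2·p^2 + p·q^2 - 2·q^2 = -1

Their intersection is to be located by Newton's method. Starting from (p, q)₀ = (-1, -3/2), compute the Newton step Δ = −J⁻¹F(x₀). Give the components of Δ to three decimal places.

(0.458, 0.468)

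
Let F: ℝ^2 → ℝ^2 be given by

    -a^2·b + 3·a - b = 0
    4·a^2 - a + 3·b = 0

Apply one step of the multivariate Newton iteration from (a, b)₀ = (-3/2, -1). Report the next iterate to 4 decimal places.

At (-3/2, -1): F = (-1.2500, 7.5000).
Jacobian J = [[-2·a·b + 3, -a^2 - 1], [8·a - 1, 3]].
At the point, J = [[0.0000, -3.2500], [-13.0000, 3.0000]] (det J = -42.2500).
Solving J·Δ = −F gives Δ = (0.4882, -0.3846).
Then the next iterate is (a, b)₁ = (-1.0118, -1.3846).

(-1.0118, -1.3846)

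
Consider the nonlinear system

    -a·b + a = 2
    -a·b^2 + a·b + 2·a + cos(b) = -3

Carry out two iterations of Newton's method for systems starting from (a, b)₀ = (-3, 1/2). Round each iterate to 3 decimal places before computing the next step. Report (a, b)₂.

(-2.908, 1.929)

At (-3, 1/2): F = (-3.500, -2.87242).
Jacobian J = [[-b + 1, -a], [-b^2 + b + 2, -2·a·b + a - sin(b)]].
At the point, J = [[0.500, 3.000], [2.250, -0.47943]] (det J = -6.98971).
Solving J·Δ = −F gives Δ = (1.473, 0.921).
Then the next iterate is (a, b)₁ = (-1.527, 1.421).
Round to (-1.527, 1.421) and repeat: F = (-1.35713, 1.00875), J = [[-0.421, 1.527], [1.40176, 1.82393]].
Δ = (-1.381, 0.508), so (a, b)₂ = (-2.908, 1.929).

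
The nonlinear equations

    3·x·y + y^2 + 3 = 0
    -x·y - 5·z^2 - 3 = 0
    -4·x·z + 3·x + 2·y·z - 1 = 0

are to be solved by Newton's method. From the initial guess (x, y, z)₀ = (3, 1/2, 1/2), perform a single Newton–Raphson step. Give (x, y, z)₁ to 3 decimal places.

(-6.646, 1.172, -0.089)

At (3, 1/2, 1/2): F = (7.750, -5.750, 2.500).
Jacobian J = [[3·y, 3·x + 2·y, 0], [-y, -x, -10·z], [-4·z + 3, 2·z, -4·x + 2·y]].
At the point, J = [[1.500, 10.000, 0.000], [-0.500, -3.000, -5.000], [1.000, 1.000, -11.000]] (det J = -48.000).
Solving J·Δ = −F gives Δ = (-9.646, 0.672, -0.589).
Then the next iterate is (x, y, z)₁ = (-6.646, 1.172, -0.089).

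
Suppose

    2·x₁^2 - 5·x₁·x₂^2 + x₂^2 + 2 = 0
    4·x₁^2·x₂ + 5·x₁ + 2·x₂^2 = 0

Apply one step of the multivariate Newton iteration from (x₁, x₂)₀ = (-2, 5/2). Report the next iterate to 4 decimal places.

At (-2, 5/2): F = (78.7500, 42.5000).
Jacobian J = [[4·x₁ - 5·x₂^2, -10·x₁·x₂ + 2·x₂], [8·x₁·x₂ + 5, 4·x₁^2 + 4·x₂]].
At the point, J = [[-39.2500, 55.0000], [-35.0000, 26.0000]] (det J = 904.5000).
Solving J·Δ = −F gives Δ = (0.3206, -1.2030).
Then the next iterate is (x₁, x₂)₁ = (-1.6794, 1.2970).

(-1.6794, 1.2970)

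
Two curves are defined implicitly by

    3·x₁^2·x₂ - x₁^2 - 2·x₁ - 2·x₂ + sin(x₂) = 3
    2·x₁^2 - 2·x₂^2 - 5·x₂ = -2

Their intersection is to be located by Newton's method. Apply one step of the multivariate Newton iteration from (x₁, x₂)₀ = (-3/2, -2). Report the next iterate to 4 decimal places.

At (-3/2, -2): F = (-12.659297, 8.5000).
Jacobian J = [[6·x₁·x₂ - 2·x₁ - 2, 3·x₁^2 + cos(x₂) - 2], [4·x₁, -4·x₂ - 5]].
At the point, J = [[19.0000, 4.333853], [-6.0000, 3.0000]] (det J = 83.003119).
Solving J·Δ = −F gives Δ = (0.9014, -1.0306).
Then the next iterate is (x₁, x₂)₁ = (-0.5986, -3.0306).

(-0.5986, -3.0306)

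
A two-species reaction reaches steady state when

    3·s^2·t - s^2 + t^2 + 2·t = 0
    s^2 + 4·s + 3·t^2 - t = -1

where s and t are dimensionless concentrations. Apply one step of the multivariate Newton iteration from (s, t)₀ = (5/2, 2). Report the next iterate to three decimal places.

(7.145, -4.278)

At (5/2, 2): F = (39.250, 27.250).
Jacobian J = [[6·s·t - 2·s, 3·s^2 + 2·t + 2], [2·s + 4, 6·t - 1]].
At the point, J = [[25.000, 24.750], [9.000, 11.000]] (det J = 52.250).
Solving J·Δ = −F gives Δ = (4.645, -6.278).
Then the next iterate is (s, t)₁ = (7.145, -4.278).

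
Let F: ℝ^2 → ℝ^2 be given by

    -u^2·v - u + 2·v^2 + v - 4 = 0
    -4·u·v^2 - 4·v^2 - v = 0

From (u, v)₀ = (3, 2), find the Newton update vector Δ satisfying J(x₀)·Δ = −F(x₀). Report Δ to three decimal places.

(-1.154, -0.731)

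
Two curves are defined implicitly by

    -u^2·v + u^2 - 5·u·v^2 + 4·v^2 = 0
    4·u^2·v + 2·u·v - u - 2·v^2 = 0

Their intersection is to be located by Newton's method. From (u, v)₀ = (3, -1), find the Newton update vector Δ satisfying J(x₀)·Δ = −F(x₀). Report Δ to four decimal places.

(-1.3863, 0.2080)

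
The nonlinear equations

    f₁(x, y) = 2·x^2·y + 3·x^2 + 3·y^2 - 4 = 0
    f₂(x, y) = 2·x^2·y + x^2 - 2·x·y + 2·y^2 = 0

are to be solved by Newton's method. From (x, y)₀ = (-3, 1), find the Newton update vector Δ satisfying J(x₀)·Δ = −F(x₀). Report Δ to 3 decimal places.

(1.089, -0.472)

At (-3, 1): F = (44.000, 35.000).
Jacobian J = [[4·x·y + 6·x, 2·x^2 + 6·y], [4·x·y + 2·x - 2·y, 2·x^2 - 2·x + 4·y]].
At the point, J = [[-30.000, 24.000], [-20.000, 28.000]] (det J = -360.000).
Solving J·Δ = −F gives Δ = (1.089, -0.472).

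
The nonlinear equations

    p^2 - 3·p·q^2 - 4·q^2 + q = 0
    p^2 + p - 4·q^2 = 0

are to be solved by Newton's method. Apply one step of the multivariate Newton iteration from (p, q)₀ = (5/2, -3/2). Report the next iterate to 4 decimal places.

(1.4546, -0.9565)

At (5/2, -3/2): F = (-21.1250, -0.2500).
Jacobian J = [[2·p - 3·q^2, -6·p·q - 8·q + 1], [2·p + 1, -8·q]].
At the point, J = [[-1.7500, 35.5000], [6.0000, 12.0000]] (det J = -234.0000).
Solving J·Δ = −F gives Δ = (-1.0454, 0.5435).
Then the next iterate is (p, q)₁ = (1.4546, -0.9565).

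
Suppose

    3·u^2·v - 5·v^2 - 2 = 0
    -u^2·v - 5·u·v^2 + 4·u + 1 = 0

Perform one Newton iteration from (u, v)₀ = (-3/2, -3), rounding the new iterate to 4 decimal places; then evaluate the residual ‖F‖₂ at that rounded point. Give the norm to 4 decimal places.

At (-3/2, -3): F = (-67.2500, 69.2500).
Jacobian J = [[6·u·v, 3·u^2 - 10·v], [-2·u·v - 5·v^2 + 4, -u^2 - 10·u·v]].
At the point, J = [[27.0000, 36.7500], [-50.0000, -47.2500]] (det J = 561.7500).
Solving J·Δ = −F gives Δ = (-1.1262, 2.6573).
Then the next iterate is (u, v)₁ = (-2.6262, -0.3427).
Re-evaluating at (-2.6262, -0.3427): F = (-9.677947, -5.599075), so ‖F‖₂ = 11.1809.

11.1809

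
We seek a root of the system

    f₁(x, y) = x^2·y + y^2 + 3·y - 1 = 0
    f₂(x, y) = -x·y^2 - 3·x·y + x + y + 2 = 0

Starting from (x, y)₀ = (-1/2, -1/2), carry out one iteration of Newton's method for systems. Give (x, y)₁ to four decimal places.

At (-1/2, -1/2): F = (-2.3750, 0.3750).
Jacobian J = [[2·x·y, x^2 + 2·y + 3], [-y^2 - 3·y + 1, -2·x·y - 3·x + 1]].
At the point, J = [[0.5000, 2.2500], [2.2500, 2.0000]] (det J = -4.0625).
Solving J·Δ = −F gives Δ = (-1.3769, 1.3615).
Then the next iterate is (x, y)₁ = (-1.8769, 0.8615).

(-1.8769, 0.8615)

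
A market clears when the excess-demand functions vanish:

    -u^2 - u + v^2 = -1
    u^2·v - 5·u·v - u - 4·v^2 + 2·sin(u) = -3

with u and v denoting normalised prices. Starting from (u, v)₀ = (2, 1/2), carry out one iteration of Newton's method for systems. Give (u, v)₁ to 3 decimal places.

(1.070, 0.599)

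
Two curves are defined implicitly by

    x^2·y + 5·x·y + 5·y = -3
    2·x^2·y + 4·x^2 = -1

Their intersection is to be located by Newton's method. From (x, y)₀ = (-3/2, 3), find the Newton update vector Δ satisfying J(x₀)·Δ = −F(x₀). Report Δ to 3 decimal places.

At (-3/2, 3): F = (2.250, 23.500).
Jacobian J = [[2·x·y + 5·y, x^2 + 5·x + 5], [4·x·y + 8·x, 2·x^2]].
At the point, J = [[6.000, -0.250], [-30.000, 4.500]] (det J = 19.500).
Solving J·Δ = −F gives Δ = (-0.821, -10.692).

(-0.821, -10.692)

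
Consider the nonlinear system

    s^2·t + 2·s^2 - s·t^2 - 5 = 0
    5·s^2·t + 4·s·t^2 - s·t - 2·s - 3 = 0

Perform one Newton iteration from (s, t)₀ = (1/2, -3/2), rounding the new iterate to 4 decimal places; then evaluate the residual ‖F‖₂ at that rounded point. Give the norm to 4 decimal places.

At (1/2, -3/2): F = (-6.0000, -0.6250).
Jacobian J = [[2·s·t + 4·s - t^2, s^2 - 2·s·t], [10·s·t + 4·t^2 - t - 2, 5·s^2 + 8·s·t - s]].
At the point, J = [[-1.7500, 1.7500], [1.0000, -5.2500]] (det J = 7.4375).
Solving J·Δ = −F gives Δ = (-4.3824, -0.9538).
Then the next iterate is (s, t)₁ = (-3.8824, -2.4538).
Re-evaluating at (-3.8824, -2.4538): F = (11.536311, -283.198645), so ‖F‖₂ = 283.4335.

283.4335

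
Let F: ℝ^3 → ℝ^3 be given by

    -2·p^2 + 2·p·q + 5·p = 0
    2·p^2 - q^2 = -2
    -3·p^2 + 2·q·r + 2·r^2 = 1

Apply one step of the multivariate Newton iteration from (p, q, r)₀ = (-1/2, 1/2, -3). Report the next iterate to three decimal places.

(0.075, 1.600, -2.239)

At (-1/2, 1/2, -3): F = (-3.500, 2.250, 13.250).
Jacobian J = [[-4·p + 2·q + 5, 2·p, 0], [4·p, -2·q, 0], [-6·p, 2·r, 2·q + 4·r]].
At the point, J = [[8.000, -1.000, 0.000], [-2.000, -1.000, 0.000], [3.000, -6.000, -11.000]] (det J = 110.000).
Solving J·Δ = −F gives Δ = (0.575, 1.100, 0.761).
Then the next iterate is (p, q, r)₁ = (0.075, 1.600, -2.239).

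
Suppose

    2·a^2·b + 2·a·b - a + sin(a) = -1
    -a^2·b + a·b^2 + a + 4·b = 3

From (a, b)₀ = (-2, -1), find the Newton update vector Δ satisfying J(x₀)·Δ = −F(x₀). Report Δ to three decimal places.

(-0.773, 1.363)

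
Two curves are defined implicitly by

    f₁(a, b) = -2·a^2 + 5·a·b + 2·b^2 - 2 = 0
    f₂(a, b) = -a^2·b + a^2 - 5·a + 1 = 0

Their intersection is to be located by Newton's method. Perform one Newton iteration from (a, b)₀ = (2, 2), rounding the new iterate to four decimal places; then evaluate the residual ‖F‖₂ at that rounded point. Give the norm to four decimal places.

5.5428

At (2, 2): F = (18.0000, -13.0000).
Jacobian J = [[-4·a + 5·b, 5·a + 4·b], [-2·a·b + 2·a - 5, -a^2]].
At the point, J = [[2.0000, 18.0000], [-9.0000, -4.0000]] (det J = 154.0000).
Solving J·Δ = −F gives Δ = (-1.0519, -0.8831).
Then the next iterate is (a, b)₁ = (0.9481, 1.1169).
Re-evaluating at (0.9481, 1.1169): F = (3.991808, -3.845581), so ‖F‖₂ = 5.5428.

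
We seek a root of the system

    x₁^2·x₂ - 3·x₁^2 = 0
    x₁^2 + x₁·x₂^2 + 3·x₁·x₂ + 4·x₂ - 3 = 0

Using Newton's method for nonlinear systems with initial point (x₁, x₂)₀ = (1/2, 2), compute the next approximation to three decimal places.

(0.067, 1.268)

At (1/2, 2): F = (-0.250, 10.250).
Jacobian J = [[2·x₁·x₂ - 6·x₁, x₁^2], [2·x₁ + x₂^2 + 3·x₂, 2·x₁·x₂ + 3·x₁ + 4]].
At the point, J = [[-1.000, 0.250], [11.000, 7.500]] (det J = -10.250).
Solving J·Δ = −F gives Δ = (-0.433, -0.732).
Then the next iterate is (x₁, x₂)₁ = (0.067, 1.268).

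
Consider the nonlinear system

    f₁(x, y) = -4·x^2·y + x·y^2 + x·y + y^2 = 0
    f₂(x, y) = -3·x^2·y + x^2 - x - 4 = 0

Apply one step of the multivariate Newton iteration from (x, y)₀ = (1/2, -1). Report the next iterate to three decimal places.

(2.333, 1.667)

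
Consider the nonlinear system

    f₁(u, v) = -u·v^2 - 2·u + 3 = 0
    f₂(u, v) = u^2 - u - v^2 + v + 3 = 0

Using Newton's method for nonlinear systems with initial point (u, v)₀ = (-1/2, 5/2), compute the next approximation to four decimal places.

At (-1/2, 5/2): F = (7.1250, 0.0000).
Jacobian J = [[-v^2 - 2, -2·u·v], [2·u - 1, -2·v + 1]].
At the point, J = [[-8.2500, 2.5000], [-2.0000, -4.0000]] (det J = 38.0000).
Solving J·Δ = −F gives Δ = (0.7500, -0.3750).
Then the next iterate is (u, v)₁ = (0.2500, 2.1250).

(0.2500, 2.1250)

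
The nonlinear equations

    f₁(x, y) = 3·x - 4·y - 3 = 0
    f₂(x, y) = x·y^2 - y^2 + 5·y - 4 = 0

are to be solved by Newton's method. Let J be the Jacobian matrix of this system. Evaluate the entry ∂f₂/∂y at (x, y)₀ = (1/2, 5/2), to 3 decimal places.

2.500

∂f₂/∂y = 2·x·y - 2·y + 5.
At (1/2, 5/2) this is 2.500.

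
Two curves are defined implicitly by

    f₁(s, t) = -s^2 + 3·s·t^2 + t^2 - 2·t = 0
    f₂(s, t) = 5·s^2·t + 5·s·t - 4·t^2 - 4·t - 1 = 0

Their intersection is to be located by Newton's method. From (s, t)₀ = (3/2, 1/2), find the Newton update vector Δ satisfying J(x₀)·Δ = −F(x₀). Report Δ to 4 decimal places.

At (3/2, 1/2): F = (-1.8750, 5.3750).
Jacobian J = [[-2·s + 3·t^2, 6·s·t + 2·t - 2], [10·s·t + 5·t, 5·s^2 + 5·s - 8·t - 4]].
At the point, J = [[-2.2500, 3.5000], [10.0000, 10.7500]] (det J = -59.1875).
Solving J·Δ = −F gives Δ = (-0.6584, 0.1125).

(-0.6584, 0.1125)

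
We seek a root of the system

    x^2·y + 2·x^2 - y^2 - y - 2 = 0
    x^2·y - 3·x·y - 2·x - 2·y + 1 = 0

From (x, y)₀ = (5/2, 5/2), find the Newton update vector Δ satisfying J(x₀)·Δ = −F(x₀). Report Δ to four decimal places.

At (5/2, 5/2): F = (17.3750, -12.1250).
Jacobian J = [[2·x·y + 4·x, x^2 - 2·y - 1], [2·x·y - 3·y - 2, x^2 - 3·x - 2]].
At the point, J = [[22.5000, 0.2500], [3.0000, -3.2500]] (det J = -73.8750).
Solving J·Δ = −F gives Δ = (-0.7234, -4.3985).

(-0.7234, -4.3985)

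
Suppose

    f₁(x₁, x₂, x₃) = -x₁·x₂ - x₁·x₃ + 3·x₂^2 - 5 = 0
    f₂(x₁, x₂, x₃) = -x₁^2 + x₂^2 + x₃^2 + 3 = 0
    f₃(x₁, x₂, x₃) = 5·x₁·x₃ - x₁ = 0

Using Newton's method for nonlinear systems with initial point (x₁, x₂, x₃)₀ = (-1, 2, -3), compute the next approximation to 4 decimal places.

At (-1, 2, -3): F = (6.0000, 15.0000, 16.0000).
Jacobian J = [[-x₂ - x₃, -x₁ + 6·x₂, -x₁], [-2·x₁, 2·x₂, 2·x₃], [5·x₃ - 1, 0, 5·x₁]].
At the point, J = [[1.0000, 13.0000, 1.0000], [2.0000, 4.0000, -6.0000], [-16.0000, 0.0000, -5.0000]] (det J = 1422.0000).
Solving J·Δ = −F gives Δ = (0.3214, -0.6533, 2.1716).
Then the next iterate is (x₁, x₂, x₃)₁ = (-0.6786, 1.3467, -0.8284).

(-0.6786, 1.3467, -0.8284)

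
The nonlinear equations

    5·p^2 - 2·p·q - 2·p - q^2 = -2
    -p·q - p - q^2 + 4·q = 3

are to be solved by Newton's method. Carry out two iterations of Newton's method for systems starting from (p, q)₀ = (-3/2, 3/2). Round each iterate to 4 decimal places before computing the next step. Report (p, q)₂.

(-0.0078, 0.8890)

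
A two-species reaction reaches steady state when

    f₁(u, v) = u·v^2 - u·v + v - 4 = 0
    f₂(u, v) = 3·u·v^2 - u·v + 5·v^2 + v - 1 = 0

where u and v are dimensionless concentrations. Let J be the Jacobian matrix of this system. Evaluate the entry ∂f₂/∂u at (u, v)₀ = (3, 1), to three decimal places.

2.000

∂f₂/∂u = 3·v^2 - v.
At (3, 1) this is 2.000.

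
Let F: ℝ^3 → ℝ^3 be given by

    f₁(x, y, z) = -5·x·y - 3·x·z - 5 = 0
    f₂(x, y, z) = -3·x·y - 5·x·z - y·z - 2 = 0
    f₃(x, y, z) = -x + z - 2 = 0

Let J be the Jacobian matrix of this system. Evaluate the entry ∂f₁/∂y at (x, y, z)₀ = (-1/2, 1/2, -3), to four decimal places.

∂f₁/∂y = -5·x.
At (-1/2, 1/2, -3) this is 2.5000.

2.5000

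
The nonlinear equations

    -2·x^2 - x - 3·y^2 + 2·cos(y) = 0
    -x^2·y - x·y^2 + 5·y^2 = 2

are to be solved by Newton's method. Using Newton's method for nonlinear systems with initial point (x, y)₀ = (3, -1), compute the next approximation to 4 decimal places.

(1.2478, -0.9816)

At (3, -1): F = (-22.919395, 9.0000).
Jacobian J = [[-4·x - 1, -6·y - 2·sin(y)], [-2·x·y - y^2, -x^2 - 2·x·y + 10·y]].
At the point, J = [[-13.0000, 7.682942], [5.0000, -13.0000]] (det J = 130.585290).
Solving J·Δ = −F gives Δ = (-1.7522, 0.0184).
Then the next iterate is (x, y)₁ = (1.2478, -0.9816).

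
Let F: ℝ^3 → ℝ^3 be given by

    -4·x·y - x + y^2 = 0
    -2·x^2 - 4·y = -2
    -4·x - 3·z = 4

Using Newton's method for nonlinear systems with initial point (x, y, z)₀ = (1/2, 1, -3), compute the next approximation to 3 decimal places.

(0.200, 0.525, -1.600)

At (1/2, 1, -3): F = (-1.500, -2.500, 3.000).
Jacobian J = [[-4·y - 1, -4·x + 2·y, 0], [-4·x, -4, 0], [-4, 0, -3]].
At the point, J = [[-5.000, 0.000, 0.000], [-2.000, -4.000, 0.000], [-4.000, 0.000, -3.000]] (det J = -60.000).
Solving J·Δ = −F gives Δ = (-0.300, -0.475, 1.400).
Then the next iterate is (x, y, z)₁ = (0.200, 0.525, -1.600).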